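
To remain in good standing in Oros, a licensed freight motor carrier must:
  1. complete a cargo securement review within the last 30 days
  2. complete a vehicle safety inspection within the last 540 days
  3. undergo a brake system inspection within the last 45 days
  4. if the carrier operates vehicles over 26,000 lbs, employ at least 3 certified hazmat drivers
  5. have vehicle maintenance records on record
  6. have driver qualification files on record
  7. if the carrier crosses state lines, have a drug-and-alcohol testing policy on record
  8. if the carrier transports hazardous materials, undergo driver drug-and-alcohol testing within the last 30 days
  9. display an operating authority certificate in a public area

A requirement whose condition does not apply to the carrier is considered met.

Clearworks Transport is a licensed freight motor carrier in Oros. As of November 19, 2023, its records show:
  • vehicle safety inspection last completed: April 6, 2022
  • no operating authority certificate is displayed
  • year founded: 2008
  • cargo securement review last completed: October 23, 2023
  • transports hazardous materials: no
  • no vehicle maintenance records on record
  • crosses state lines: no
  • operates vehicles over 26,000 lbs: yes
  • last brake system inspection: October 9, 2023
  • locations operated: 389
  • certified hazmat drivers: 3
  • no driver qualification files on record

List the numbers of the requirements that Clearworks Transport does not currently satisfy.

2, 5, 6, 9

1. cargo securement review 27 days ago vs limit 30 → met
2. vehicle safety inspection 592 days ago vs limit 540 → not met
3. brake system inspection 41 days ago vs limit 45 → met
4. condition 'operates vehicles over 26,000 lbs' holds; certified hazmat drivers 3 ≥ 3 → met
5. vehicle maintenance records absent → not met
6. driver qualification files absent → not met
7. condition 'crosses state lines' does not hold → requirement n/a → met
8. condition 'transports hazardous materials' does not hold → requirement n/a → met
9. operating authority certificate absent → not met
Not met: 2, 5, 6, 9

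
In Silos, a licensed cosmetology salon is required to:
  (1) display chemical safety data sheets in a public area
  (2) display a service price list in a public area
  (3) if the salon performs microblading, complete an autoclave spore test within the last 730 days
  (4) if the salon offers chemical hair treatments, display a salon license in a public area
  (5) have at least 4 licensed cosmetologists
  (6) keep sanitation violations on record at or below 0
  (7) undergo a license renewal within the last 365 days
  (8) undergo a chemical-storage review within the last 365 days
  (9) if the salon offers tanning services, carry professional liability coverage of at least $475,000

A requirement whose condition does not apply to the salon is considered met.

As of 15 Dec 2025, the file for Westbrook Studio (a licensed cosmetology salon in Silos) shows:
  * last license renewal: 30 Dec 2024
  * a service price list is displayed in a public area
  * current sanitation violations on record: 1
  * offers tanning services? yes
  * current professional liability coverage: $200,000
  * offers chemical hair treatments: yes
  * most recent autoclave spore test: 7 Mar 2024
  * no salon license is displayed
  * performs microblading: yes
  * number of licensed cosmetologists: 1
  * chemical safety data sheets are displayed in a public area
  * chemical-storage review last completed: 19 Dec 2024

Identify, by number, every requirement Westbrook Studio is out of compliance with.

4, 5, 6, 9

1. chemical safety data sheets present → met
2. service price list present → met
3. condition 'performs microblading' holds; autoclave spore test 648 days ago vs limit 730 → met
4. condition 'offers chemical hair treatments' holds; salon license absent → not met
5. licensed cosmetologists 1 < 4 → not met
6. sanitation violations on record 1 > 0 → not met
7. license renewal 350 days ago vs limit 365 → met
8. chemical-storage review 361 days ago vs limit 365 → met
9. condition 'offers tanning services' holds; professional liability coverage $200,000 < $475,000 → not met
Not met: 4, 5, 6, 9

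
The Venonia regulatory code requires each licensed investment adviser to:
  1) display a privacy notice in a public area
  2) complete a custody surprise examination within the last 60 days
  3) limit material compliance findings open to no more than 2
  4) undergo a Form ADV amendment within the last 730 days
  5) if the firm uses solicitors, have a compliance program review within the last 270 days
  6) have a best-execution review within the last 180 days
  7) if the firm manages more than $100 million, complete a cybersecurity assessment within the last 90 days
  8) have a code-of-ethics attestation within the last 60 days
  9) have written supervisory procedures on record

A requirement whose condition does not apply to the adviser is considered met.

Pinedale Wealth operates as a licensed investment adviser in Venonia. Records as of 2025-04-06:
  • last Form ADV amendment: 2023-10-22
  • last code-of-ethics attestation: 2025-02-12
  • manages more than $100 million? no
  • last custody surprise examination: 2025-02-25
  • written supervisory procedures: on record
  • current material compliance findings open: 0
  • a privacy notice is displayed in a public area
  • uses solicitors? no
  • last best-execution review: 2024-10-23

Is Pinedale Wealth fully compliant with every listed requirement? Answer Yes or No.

1. privacy notice present → met
2. custody surprise examination 40 days ago vs limit 60 → met
3. material compliance findings open 0 ≤ 2 → met
4. Form ADV amendment 532 days ago vs limit 730 → met
5. condition 'uses solicitors' does not hold → requirement n/a → met
6. best-execution review 165 days ago vs limit 180 → met
7. condition 'manages more than $100 million' does not hold → requirement n/a → met
8. code-of-ethics attestation 53 days ago vs limit 60 → met
9. written supervisory procedures present → met
All met.

Yes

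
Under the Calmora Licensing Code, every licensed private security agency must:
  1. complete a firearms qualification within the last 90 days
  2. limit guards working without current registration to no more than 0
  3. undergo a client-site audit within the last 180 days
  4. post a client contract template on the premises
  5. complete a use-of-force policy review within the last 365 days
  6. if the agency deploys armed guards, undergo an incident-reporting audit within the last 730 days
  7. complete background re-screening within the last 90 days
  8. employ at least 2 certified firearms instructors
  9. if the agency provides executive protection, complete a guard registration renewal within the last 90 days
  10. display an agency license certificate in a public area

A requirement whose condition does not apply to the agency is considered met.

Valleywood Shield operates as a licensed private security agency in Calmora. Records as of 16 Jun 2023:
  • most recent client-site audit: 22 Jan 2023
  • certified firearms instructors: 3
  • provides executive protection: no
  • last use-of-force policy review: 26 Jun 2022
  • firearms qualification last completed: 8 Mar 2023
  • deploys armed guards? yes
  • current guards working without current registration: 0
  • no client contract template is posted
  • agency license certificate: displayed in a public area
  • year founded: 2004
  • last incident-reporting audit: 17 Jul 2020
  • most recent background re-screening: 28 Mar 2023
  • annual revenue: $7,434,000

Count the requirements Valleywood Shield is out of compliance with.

3

1. firearms qualification 100 days ago vs limit 90 → not met
2. guards working without current registration 0 ≤ 0 → met
3. client-site audit 145 days ago vs limit 180 → met
4. client contract template absent → not met
5. use-of-force policy review 355 days ago vs limit 365 → met
6. condition 'deploys armed guards' holds; incident-reporting audit 1064 days ago vs limit 730 → not met
7. background re-screening 80 days ago vs limit 90 → met
8. certified firearms instructors 3 ≥ 2 → met
9. condition 'provides executive protection' does not hold → requirement n/a → met
10. agency license certificate present → met
Not met: 3 of 10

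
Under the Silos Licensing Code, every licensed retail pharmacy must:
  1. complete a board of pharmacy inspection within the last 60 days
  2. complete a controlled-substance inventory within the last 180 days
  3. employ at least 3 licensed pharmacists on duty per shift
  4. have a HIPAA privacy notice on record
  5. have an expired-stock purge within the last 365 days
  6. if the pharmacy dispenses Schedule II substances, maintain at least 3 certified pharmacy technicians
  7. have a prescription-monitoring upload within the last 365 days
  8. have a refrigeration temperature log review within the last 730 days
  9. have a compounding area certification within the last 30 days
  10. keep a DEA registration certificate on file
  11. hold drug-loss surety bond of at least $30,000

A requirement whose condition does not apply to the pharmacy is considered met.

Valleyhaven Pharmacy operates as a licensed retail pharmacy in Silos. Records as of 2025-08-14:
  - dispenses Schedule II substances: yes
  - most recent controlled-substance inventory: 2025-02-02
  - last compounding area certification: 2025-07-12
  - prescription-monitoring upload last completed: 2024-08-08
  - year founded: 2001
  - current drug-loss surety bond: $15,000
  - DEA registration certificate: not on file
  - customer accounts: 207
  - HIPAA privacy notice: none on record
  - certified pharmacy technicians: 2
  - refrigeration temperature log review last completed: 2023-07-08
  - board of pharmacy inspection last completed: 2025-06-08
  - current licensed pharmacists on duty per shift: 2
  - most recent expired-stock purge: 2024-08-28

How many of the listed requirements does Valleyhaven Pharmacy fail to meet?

1. board of pharmacy inspection 67 days ago vs limit 60 → not met
2. controlled-substance inventory 193 days ago vs limit 180 → not met
3. licensed pharmacists on duty per shift 2 < 3 → not met
4. HIPAA privacy notice absent → not met
5. expired-stock purge 351 days ago vs limit 365 → met
6. condition 'dispenses Schedule II substances' holds; certified pharmacy technicians 2 < 3 → not met
7. prescription-monitoring upload 371 days ago vs limit 365 → not met
8. refrigeration temperature log review 768 days ago vs limit 730 → not met
9. compounding area certification 33 days ago vs limit 30 → not met
10. DEA registration certificate absent → not met
11. drug-loss surety bond $15,000 < $30,000 → not met
Not met: 10 of 11

10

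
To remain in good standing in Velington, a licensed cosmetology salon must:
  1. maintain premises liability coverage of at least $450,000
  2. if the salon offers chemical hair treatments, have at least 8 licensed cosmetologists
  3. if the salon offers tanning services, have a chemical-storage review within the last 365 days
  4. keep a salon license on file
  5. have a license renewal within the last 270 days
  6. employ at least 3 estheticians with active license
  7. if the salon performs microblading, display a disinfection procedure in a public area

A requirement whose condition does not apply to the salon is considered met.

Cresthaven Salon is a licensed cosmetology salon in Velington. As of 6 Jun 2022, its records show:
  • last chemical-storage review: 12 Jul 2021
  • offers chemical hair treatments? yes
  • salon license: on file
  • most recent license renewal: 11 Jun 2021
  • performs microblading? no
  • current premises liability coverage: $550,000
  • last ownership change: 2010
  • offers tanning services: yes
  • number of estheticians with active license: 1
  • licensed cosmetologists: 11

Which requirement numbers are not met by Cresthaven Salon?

1. premises liability coverage $550,000 ≥ $450,000 → met
2. condition 'offers chemical hair treatments' holds; licensed cosmetologists 11 ≥ 8 → met
3. condition 'offers tanning services' holds; chemical-storage review 329 days ago vs limit 365 → met
4. salon license present → met
5. license renewal 360 days ago vs limit 270 → not met
6. estheticians with active license 1 < 3 → not met
7. condition 'performs microblading' does not hold → requirement n/a → met
Not met: 5, 6

5, 6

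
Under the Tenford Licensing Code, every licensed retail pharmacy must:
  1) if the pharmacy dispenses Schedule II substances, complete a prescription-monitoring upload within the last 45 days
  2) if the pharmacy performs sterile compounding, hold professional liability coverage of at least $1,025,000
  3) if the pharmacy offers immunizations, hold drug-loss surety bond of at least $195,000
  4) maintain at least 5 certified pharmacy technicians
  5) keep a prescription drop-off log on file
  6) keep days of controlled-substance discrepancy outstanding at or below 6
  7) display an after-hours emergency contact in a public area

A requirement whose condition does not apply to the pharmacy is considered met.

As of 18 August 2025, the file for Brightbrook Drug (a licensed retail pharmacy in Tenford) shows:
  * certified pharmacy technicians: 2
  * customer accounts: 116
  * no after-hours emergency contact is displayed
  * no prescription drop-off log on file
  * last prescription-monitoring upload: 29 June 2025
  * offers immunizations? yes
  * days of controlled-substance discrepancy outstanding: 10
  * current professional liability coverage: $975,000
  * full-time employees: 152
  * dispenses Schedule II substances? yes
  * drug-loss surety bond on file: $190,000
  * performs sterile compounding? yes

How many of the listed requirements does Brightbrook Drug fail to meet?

1. condition 'dispenses Schedule II substances' holds; prescription-monitoring upload 50 days ago vs limit 45 → not met
2. condition 'performs sterile compounding' holds; professional liability coverage $975,000 < $1,025,000 → not met
3. condition 'offers immunizations' holds; drug-loss surety bond $190,000 < $195,000 → not met
4. certified pharmacy technicians 2 < 5 → not met
5. prescription drop-off log absent → not met
6. days of controlled-substance discrepancy outstanding 10 > 6 → not met
7. after-hours emergency contact absent → not met
Not met: 7 of 7

7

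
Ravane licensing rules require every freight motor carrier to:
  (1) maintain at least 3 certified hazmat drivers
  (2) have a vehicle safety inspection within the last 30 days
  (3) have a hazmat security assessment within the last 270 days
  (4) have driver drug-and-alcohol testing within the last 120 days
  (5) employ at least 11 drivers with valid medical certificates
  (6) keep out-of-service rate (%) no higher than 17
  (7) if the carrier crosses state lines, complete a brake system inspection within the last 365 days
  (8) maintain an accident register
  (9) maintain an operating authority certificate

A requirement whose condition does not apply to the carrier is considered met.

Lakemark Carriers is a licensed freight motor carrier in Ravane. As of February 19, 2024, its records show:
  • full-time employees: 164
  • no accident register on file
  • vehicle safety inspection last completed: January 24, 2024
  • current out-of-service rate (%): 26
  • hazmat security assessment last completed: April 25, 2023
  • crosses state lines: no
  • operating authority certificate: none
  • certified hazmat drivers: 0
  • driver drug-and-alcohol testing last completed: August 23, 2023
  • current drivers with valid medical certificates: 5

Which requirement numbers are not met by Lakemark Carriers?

1. certified hazmat drivers 0 < 3 → not met
2. vehicle safety inspection 26 days ago vs limit 30 → met
3. hazmat security assessment 300 days ago vs limit 270 → not met
4. driver drug-and-alcohol testing 180 days ago vs limit 120 → not met
5. drivers with valid medical certificates 5 < 11 → not met
6. out-of-service rate (%) 26 > 17 → not met
7. condition 'crosses state lines' does not hold → requirement n/a → met
8. accident register absent → not met
9. operating authority certificate absent → not met
Not met: 1, 3, 4, 5, 6, 8, 9

1, 3, 4, 5, 6, 8, 9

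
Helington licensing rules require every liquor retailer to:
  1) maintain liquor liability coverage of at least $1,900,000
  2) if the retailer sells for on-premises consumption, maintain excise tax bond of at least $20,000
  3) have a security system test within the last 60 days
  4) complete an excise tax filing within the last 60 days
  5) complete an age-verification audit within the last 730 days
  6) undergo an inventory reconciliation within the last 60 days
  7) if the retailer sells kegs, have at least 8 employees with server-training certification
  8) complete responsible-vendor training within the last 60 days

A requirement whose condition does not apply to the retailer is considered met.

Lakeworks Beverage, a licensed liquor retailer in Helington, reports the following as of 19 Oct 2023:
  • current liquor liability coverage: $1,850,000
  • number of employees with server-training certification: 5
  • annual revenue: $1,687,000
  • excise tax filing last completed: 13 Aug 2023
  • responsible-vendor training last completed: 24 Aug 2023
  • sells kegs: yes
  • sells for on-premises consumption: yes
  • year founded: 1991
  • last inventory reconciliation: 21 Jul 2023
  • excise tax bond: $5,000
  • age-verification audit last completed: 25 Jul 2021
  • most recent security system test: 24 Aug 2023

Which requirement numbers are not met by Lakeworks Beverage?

1. liquor liability coverage $1,850,000 < $1,900,000 → not met
2. condition 'sells for on-premises consumption' holds; excise tax bond $5,000 < $20,000 → not met
3. security system test 56 days ago vs limit 60 → met
4. excise tax filing 67 days ago vs limit 60 → not met
5. age-verification audit 816 days ago vs limit 730 → not met
6. inventory reconciliation 90 days ago vs limit 60 → not met
7. condition 'sells kegs' holds; employees with server-training certification 5 < 8 → not met
8. responsible-vendor training 56 days ago vs limit 60 → met
Not met: 1, 2, 4, 5, 6, 7

1, 2, 4, 5, 6, 7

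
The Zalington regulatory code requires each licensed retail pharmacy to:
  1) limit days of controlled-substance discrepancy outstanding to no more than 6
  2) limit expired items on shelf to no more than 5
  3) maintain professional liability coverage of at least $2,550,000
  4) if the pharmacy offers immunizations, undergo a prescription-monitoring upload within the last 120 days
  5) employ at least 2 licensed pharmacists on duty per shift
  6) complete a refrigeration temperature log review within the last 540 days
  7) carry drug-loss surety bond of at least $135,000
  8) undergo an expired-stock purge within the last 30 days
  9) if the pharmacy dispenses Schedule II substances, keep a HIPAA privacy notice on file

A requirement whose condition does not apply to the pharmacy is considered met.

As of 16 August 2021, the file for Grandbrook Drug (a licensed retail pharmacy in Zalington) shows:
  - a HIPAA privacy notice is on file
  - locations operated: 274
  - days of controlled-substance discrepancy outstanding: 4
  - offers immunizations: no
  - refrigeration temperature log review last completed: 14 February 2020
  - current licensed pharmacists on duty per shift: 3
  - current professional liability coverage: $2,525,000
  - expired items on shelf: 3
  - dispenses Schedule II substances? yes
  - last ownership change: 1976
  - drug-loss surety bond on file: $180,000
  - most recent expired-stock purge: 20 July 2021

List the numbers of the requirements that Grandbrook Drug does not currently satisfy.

1. days of controlled-substance discrepancy outstanding 4 ≤ 6 → met
2. expired items on shelf 3 ≤ 5 → met
3. professional liability coverage $2,525,000 < $2,550,000 → not met
4. condition 'offers immunizations' does not hold → requirement n/a → met
5. licensed pharmacists on duty per shift 3 ≥ 2 → met
6. refrigeration temperature log review 549 days ago vs limit 540 → not met
7. drug-loss surety bond $180,000 ≥ $135,000 → met
8. expired-stock purge 27 days ago vs limit 30 → met
9. condition 'dispenses Schedule II substances' holds; HIPAA privacy notice present → met
Not met: 3, 6

3, 6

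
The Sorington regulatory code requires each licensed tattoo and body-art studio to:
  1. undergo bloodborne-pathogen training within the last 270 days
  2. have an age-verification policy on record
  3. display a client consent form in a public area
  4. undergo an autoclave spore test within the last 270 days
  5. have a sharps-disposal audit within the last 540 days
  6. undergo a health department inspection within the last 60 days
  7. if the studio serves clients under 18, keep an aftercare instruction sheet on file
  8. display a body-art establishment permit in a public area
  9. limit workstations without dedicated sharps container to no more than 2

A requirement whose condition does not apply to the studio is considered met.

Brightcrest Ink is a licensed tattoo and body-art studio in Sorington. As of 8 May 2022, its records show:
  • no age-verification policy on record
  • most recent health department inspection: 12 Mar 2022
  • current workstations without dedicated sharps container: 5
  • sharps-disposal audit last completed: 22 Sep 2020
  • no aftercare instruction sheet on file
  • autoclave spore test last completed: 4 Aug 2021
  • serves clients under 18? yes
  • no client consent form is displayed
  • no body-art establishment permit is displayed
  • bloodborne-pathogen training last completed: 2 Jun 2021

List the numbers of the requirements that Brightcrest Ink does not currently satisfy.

1. bloodborne-pathogen training 340 days ago vs limit 270 → not met
2. age-verification policy absent → not met
3. client consent form absent → not met
4. autoclave spore test 277 days ago vs limit 270 → not met
5. sharps-disposal audit 593 days ago vs limit 540 → not met
6. health department inspection 57 days ago vs limit 60 → met
7. condition 'serves clients under 18' holds; aftercare instruction sheet absent → not met
8. body-art establishment permit absent → not met
9. workstations without dedicated sharps container 5 > 2 → not met
Not met: 1, 2, 3, 4, 5, 7, 8, 9

1, 2, 3, 4, 5, 7, 8, 9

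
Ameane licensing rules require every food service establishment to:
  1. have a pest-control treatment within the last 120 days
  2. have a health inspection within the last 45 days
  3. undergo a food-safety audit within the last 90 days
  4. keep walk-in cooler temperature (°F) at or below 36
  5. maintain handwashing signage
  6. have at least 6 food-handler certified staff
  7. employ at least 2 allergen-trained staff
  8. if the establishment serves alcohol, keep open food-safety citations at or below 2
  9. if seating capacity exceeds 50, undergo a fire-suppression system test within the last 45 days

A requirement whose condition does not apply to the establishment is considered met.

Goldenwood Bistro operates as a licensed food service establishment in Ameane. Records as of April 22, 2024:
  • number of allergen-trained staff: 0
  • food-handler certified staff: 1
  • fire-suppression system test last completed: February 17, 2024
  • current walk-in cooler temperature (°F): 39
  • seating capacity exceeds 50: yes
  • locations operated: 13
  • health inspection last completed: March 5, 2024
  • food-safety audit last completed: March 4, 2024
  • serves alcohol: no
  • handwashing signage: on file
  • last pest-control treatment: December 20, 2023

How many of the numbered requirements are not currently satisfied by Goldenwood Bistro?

1. pest-control treatment 124 days ago vs limit 120 → not met
2. health inspection 48 days ago vs limit 45 → not met
3. food-safety audit 49 days ago vs limit 90 → met
4. walk-in cooler temperature (°F) 39 > 36 → not met
5. handwashing signage present → met
6. food-handler certified staff 1 < 6 → not met
7. allergen-trained staff 0 < 2 → not met
8. condition 'serves alcohol' does not hold → requirement n/a → met
9. condition 'seating capacity exceeds 50' holds; fire-suppression system test 65 days ago vs limit 45 → not met
Not met: 6 of 9

6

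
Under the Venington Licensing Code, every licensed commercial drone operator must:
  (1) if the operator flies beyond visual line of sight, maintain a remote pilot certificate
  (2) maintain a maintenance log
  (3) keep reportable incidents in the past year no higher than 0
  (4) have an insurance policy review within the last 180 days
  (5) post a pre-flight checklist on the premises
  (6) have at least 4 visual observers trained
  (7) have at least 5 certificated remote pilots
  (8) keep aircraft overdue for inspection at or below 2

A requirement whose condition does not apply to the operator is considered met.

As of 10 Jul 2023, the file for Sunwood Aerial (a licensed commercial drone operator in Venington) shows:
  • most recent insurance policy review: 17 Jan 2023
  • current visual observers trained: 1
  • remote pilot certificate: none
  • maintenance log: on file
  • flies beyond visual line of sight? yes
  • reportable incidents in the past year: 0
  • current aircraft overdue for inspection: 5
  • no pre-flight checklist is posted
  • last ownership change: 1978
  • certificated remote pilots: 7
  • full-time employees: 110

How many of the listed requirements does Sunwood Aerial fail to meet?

4

1. condition 'flies beyond visual line of sight' holds; remote pilot certificate absent → not met
2. maintenance log present → met
3. reportable incidents in the past year 0 ≤ 0 → met
4. insurance policy review 174 days ago vs limit 180 → met
5. pre-flight checklist absent → not met
6. visual observers trained 1 < 4 → not met
7. certificated remote pilots 7 ≥ 5 → met
8. aircraft overdue for inspection 5 > 2 → not met
Not met: 4 of 8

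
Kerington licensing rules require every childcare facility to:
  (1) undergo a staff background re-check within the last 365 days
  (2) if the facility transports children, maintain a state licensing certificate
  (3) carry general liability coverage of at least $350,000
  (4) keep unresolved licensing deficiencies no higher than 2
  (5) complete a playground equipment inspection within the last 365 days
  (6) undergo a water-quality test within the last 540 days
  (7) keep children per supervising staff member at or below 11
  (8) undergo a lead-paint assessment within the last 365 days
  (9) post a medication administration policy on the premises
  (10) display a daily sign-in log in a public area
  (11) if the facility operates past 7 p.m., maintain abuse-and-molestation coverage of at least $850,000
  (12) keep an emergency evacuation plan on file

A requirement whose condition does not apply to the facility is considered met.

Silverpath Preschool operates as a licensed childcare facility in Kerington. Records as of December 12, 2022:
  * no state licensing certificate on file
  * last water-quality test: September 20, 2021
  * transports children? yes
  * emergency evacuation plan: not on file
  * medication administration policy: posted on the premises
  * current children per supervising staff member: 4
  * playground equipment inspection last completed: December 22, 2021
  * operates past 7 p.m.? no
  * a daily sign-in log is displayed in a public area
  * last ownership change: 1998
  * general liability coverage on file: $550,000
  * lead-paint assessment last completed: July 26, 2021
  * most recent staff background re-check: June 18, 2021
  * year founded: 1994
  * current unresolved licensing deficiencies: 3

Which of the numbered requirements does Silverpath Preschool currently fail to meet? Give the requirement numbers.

1, 2, 4, 8, 12

1. staff background re-check 542 days ago vs limit 365 → not met
2. condition 'transports children' holds; state licensing certificate absent → not met
3. general liability coverage $550,000 ≥ $350,000 → met
4. unresolved licensing deficiencies 3 > 2 → not met
5. playground equipment inspection 355 days ago vs limit 365 → met
6. water-quality test 448 days ago vs limit 540 → met
7. children per supervising staff member 4 ≤ 11 → met
8. lead-paint assessment 504 days ago vs limit 365 → not met
9. medication administration policy present → met
10. daily sign-in log present → met
11. condition 'operates past 7 p.m.' does not hold → requirement n/a → met
12. emergency evacuation plan absent → not met
Not met: 1, 2, 4, 8, 12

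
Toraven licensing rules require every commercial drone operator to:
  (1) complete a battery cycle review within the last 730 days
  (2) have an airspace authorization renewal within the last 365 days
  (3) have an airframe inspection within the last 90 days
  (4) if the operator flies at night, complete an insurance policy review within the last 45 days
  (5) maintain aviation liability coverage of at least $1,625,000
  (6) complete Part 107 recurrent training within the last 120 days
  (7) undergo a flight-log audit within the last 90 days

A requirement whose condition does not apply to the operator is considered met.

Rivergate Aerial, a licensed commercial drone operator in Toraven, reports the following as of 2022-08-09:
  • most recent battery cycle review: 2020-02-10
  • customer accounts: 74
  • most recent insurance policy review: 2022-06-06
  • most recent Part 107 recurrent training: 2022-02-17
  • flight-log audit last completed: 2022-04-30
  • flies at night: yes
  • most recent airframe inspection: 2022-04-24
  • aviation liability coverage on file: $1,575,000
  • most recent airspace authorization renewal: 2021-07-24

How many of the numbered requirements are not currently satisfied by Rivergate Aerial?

1. battery cycle review 911 days ago vs limit 730 → not met
2. airspace authorization renewal 381 days ago vs limit 365 → not met
3. airframe inspection 107 days ago vs limit 90 → not met
4. condition 'flies at night' holds; insurance policy review 64 days ago vs limit 45 → not met
5. aviation liability coverage $1,575,000 < $1,625,000 → not met
6. Part 107 recurrent training 173 days ago vs limit 120 → not met
7. flight-log audit 101 days ago vs limit 90 → not met
Not met: 7 of 7

7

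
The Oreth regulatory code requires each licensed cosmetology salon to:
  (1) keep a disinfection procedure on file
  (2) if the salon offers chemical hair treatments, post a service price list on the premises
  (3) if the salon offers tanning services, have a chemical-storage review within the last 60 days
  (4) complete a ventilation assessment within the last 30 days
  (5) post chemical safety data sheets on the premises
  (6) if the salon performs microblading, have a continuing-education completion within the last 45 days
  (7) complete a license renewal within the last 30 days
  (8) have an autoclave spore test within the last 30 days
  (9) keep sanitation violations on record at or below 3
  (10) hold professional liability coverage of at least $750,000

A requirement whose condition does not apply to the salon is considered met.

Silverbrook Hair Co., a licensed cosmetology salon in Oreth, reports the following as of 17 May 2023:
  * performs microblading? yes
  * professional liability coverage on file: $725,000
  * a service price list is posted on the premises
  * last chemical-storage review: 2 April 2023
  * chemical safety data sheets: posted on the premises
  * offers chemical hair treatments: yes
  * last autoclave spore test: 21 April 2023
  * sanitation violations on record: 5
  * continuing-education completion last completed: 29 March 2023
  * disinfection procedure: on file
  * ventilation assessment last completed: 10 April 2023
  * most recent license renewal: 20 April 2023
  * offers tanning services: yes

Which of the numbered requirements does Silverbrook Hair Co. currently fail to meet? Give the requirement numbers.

4, 6, 9, 10

1. disinfection procedure present → met
2. condition 'offers chemical hair treatments' holds; service price list present → met
3. condition 'offers tanning services' holds; chemical-storage review 45 days ago vs limit 60 → met
4. ventilation assessment 37 days ago vs limit 30 → not met
5. chemical safety data sheets present → met
6. condition 'performs microblading' holds; continuing-education completion 49 days ago vs limit 45 → not met
7. license renewal 27 days ago vs limit 30 → met
8. autoclave spore test 26 days ago vs limit 30 → met
9. sanitation violations on record 5 > 3 → not met
10. professional liability coverage $725,000 < $750,000 → not met
Not met: 4, 6, 9, 10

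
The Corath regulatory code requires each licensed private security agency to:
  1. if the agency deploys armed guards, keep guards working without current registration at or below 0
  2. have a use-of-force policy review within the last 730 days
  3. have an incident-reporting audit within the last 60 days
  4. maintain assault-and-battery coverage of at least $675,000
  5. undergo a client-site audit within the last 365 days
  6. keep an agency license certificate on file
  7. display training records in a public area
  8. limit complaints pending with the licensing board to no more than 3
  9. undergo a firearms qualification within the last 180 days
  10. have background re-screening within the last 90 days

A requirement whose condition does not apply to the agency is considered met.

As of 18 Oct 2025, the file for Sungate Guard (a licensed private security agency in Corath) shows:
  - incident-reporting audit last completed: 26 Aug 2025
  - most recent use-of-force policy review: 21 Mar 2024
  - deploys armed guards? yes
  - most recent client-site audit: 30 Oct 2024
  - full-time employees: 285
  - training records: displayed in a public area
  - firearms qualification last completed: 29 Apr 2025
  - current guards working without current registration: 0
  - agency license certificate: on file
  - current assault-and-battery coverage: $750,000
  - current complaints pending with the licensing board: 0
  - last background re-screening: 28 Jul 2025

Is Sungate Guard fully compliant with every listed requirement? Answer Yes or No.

Yes

1. condition 'deploys armed guards' holds; guards working without current registration 0 ≤ 0 → met
2. use-of-force policy review 576 days ago vs limit 730 → met
3. incident-reporting audit 53 days ago vs limit 60 → met
4. assault-and-battery coverage $750,000 ≥ $675,000 → met
5. client-site audit 353 days ago vs limit 365 → met
6. agency license certificate present → met
7. training records present → met
8. complaints pending with the licensing board 0 ≤ 3 → met
9. firearms qualification 172 days ago vs limit 180 → met
10. background re-screening 82 days ago vs limit 90 → met
All met.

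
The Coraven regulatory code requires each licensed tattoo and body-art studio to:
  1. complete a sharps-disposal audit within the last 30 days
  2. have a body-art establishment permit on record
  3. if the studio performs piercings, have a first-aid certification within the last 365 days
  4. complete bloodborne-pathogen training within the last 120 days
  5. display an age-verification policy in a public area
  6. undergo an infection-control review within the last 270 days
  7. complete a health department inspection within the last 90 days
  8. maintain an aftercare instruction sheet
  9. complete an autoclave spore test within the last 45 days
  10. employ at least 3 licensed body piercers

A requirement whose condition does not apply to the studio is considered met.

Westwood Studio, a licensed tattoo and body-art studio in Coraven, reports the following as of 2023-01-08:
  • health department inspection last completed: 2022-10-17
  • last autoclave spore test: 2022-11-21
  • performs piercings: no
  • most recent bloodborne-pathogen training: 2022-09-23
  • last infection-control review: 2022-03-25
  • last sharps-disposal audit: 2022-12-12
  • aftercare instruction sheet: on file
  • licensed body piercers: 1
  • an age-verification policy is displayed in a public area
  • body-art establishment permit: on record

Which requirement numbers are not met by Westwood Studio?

1. sharps-disposal audit 27 days ago vs limit 30 → met
2. body-art establishment permit present → met
3. condition 'performs piercings' does not hold → requirement n/a → met
4. bloodborne-pathogen training 107 days ago vs limit 120 → met
5. age-verification policy present → met
6. infection-control review 289 days ago vs limit 270 → not met
7. health department inspection 83 days ago vs limit 90 → met
8. aftercare instruction sheet present → met
9. autoclave spore test 48 days ago vs limit 45 → not met
10. licensed body piercers 1 < 3 → not met
Not met: 6, 9, 10

6, 9, 10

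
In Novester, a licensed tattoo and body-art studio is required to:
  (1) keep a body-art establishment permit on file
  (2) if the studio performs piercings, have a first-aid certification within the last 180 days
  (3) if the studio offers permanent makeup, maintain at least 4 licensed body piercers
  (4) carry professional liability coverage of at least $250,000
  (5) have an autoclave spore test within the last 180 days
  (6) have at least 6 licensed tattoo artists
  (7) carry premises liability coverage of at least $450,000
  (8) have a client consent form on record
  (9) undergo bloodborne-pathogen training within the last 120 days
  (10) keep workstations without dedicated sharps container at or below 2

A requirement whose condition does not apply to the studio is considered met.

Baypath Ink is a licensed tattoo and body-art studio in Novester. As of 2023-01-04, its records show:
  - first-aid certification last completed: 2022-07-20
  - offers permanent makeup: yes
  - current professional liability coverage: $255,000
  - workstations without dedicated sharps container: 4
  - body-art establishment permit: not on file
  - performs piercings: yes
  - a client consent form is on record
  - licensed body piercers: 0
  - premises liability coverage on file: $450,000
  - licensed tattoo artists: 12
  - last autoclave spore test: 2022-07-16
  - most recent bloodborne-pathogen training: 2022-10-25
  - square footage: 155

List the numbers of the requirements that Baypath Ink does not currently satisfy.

1. body-art establishment permit absent → not met
2. condition 'performs piercings' holds; first-aid certification 168 days ago vs limit 180 → met
3. condition 'offers permanent makeup' holds; licensed body piercers 0 < 4 → not met
4. professional liability coverage $255,000 ≥ $250,000 → met
5. autoclave spore test 172 days ago vs limit 180 → met
6. licensed tattoo artists 12 ≥ 6 → met
7. premises liability coverage $450,000 ≥ $450,000 → met
8. client consent form present → met
9. bloodborne-pathogen training 71 days ago vs limit 120 → met
10. workstations without dedicated sharps container 4 > 2 → not met
Not met: 1, 3, 10

1, 3, 10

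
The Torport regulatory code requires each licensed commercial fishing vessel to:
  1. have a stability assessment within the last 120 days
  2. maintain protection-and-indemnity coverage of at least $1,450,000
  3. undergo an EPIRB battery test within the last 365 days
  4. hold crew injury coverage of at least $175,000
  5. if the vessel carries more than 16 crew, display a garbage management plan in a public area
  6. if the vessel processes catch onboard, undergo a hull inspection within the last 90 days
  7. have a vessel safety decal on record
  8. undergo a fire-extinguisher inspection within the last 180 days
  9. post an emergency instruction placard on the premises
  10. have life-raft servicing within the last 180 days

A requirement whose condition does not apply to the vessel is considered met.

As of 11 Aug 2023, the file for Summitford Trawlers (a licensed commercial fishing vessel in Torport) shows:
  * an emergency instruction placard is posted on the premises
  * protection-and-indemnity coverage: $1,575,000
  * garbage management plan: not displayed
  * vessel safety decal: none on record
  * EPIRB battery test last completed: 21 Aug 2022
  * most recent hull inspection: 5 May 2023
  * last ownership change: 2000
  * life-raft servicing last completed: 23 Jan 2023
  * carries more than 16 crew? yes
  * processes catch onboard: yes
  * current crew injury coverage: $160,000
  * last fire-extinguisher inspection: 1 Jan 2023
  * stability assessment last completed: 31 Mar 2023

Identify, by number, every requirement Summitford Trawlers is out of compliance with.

1, 4, 5, 6, 7, 8, 10

1. stability assessment 133 days ago vs limit 120 → not met
2. protection-and-indemnity coverage $1,575,000 ≥ $1,450,000 → met
3. EPIRB battery test 355 days ago vs limit 365 → met
4. crew injury coverage $160,000 < $175,000 → not met
5. condition 'carries more than 16 crew' holds; garbage management plan absent → not met
6. condition 'processes catch onboard' holds; hull inspection 98 days ago vs limit 90 → not met
7. vessel safety decal absent → not met
8. fire-extinguisher inspection 222 days ago vs limit 180 → not met
9. emergency instruction placard present → met
10. life-raft servicing 200 days ago vs limit 180 → not met
Not met: 1, 4, 5, 6, 7, 8, 10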